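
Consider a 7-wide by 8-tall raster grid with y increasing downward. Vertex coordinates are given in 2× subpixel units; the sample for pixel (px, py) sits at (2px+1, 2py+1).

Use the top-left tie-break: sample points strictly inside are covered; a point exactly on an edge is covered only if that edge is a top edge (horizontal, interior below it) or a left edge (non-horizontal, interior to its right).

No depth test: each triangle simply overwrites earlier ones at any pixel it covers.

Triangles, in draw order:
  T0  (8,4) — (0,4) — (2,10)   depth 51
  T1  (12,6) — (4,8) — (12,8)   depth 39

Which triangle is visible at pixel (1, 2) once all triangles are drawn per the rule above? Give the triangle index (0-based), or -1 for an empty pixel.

T0:
  2·area = 48  (B↔C swapped to make it positive)
  edge (8, 4)→(2, 10): d=(-6,6) right/bottom  bias=-1
  edge (2, 10)→(0, 4): d=(-2,-6) top-left  bias=+0
  edge (0, 4)→(8, 4): d=(8,0) top-left  bias=+0
    (5,0)@(11, 1): e=[0,72,-24] → .  [on edge]
    (4,1)@(9, 3): e=[0,56,-8] → .  [on edge]
    (0,2)@(1, 5): e=[36,4,8] → X
    (1,2)@(3, 5): e=[24,16,8] → X
    (2,2)@(5, 5): e=[12,28,8] → X
    (3,2)@(7, 5): e=[0,40,8] → .  [on edge]
    (0,3)@(1, 7): e=[24,0,24] → X  [on edge]
    (2,3)@(5, 7): e=[0,24,24] → .  [on edge]
    (0,4)@(1, 9): e=[12,-4,40] → .
    (1,4)@(3, 9): e=[0,8,40] → .  [on edge]
    (0,5)@(1, 11): e=[0,-8,56] → .  [on edge]
    (1,6)@(3, 13): e=[-24,0,72] → .  [on edge]
  covered (5 px):
    . . . . . . .
    . . . . . . .
    X X X . . . .
    X X . . . . .
    . . . . . . .
    . . . . . . .
    . . . . . . .
    . . . . . . .
T1:
  2·area = 16  (B↔C swapped to make it positive)
  edge (12, 6)→(12, 8): d=(0,2) right/bottom  bias=-1
  edge (12, 8)→(4, 8): d=(-8,0) right/bottom  bias=-1
  edge (4, 8)→(12, 6): d=(8,-2) top-left  bias=+0
    (4,3)@(9, 7): e=[6,8,2] → X
    (5,3)@(11, 7): e=[2,8,6] → X
    (6,3)@(13, 7): e=[-2,8,10] → .
    (4,4)@(9, 9): e=[6,-8,18] → .
    (5,4)@(11, 9): e=[2,-8,22] → .
  covered (2 px):
    . . . . . . .
    . . . . . . .
    . . . . . . .
    . . . . X X .
    . . . . . . .
    . . . . . . .
    . . . . . . .
    . . . . . . .

Z-buffer (winner per pixel, '.' = empty):
  . . . . . . .
  . . . . . . .
  0 0 0 . . . .
  0 0 . . 1 1 .
  . . . . . . .
  . . . . . . .
  . . . . . . .
  . . . . . . .

Result: 0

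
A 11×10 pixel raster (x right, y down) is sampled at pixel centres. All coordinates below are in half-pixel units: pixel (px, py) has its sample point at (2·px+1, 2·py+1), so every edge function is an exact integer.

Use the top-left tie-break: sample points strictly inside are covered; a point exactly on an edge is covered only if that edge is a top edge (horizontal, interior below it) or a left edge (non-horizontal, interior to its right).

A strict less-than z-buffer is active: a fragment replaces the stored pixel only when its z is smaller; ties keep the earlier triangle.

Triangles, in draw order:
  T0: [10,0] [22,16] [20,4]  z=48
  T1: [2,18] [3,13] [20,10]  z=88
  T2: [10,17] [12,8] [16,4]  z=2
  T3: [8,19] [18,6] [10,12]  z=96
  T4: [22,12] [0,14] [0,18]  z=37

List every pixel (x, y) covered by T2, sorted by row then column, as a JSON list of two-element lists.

T0:
  2·area = 112  (B↔C swapped to make it positive)
  edge (10, 0)→(20, 4): d=(10,4) right/bottom  bias=-1
  edge (20, 4)→(22, 16): d=(2,12) right/bottom  bias=-1
  edge (22, 16)→(10, 0): d=(-12,-16) top-left  bias=+0
    (5,0)@(11, 1): e=[6,102,4] → #
    (6,0)@(13, 1): e=[-2,78,36] → ·
    (5,1)@(11, 3): e=[26,106,-20] → ·
    (6,1)@(13, 3): e=[18,82,12] → #
    (7,1)@(15, 3): e=[10,58,44] → #
    (8,1)@(17, 3): e=[2,34,76] → #
    (9,1)@(19, 3): e=[-6,10,108] → ·
    (6,2)@(13, 5): e=[38,86,-12] → ·
    (7,2)@(15, 5): e=[30,62,20] → #
    (9,2)@(19, 5): e=[14,14,84] → #
    (10,2)@(21, 5): e=[6,-10,116] → ·
    (7,3)@(15, 7): e=[50,66,-4] → ·
  covered (14 px):
    · · · · · # · · · · ·
    · · · · · · # # # · ·
    · · · · · · · # # # ·
    · · · · · · · · # # ·
    · · · · · · · · # # ·
    · · · · · · · · · # #
    · · · · · · · · · · #
    · · · · · · · · · · ·
    · · · · · · · · · · ·
    · · · · · · · · · · ·
T1:
  2·area = 82
  edge (2, 18)→(3, 13): d=(1,-5) top-left  bias=+0
  edge (3, 13)→(20, 10): d=(17,-3) top-left  bias=+0
  edge (20, 10)→(2, 18): d=(-18,8) right/bottom  bias=-1
    (2,1)@(5, 3): e=[0,-164,246] → ·  [on edge]
    (7,5)@(15, 11): e=[58,2,22] → #
    (8,5)@(17, 11): e=[68,8,6] → #
    (9,5)@(19, 11): e=[78,14,-10] → ·
    (1,6)@(3, 13): e=[0,0,82] → #  [on edge]
    (2,6)@(5, 13): e=[10,6,66] → #
    (3,6)@(7, 13): e=[20,12,50] → #
    (4,6)@(9, 13): e=[30,18,34] → #
    (5,6)@(11, 13): e=[40,24,18] → #
    (6,6)@(13, 13): e=[50,30,2] → #
    (7,6)@(15, 13): e=[60,36,-14] → ·
    (8,6)@(17, 13): e=[70,42,-30] → ·
  covered (12 px):
    · · · · · · · · · · ·
    · · · · · · · · · · ·
    · · · · · · · · · · ·
    · · · · · · · · · · ·
    · · · · · · · · · · ·
    · · · · · · · # # · ·
    · # # # # # # · · · ·
    · # # # · · · · · · ·
    · # · · · · · · · · ·
    · · · · · · · · · · ·
T2:
  2·area = 28
  edge (10, 17)→(12, 8): d=(2,-9) top-left  bias=+0
  edge (12, 8)→(16, 4): d=(4,-4) top-left  bias=+0
  edge (16, 4)→(10, 17): d=(-6,13) right/bottom  bias=-1
    (9,0)@(19, 1): e=[49,0,-21] → ·  [on edge]
    (8,1)@(17, 3): e=[35,0,-7] → ·  [on edge]
    (7,2)@(15, 5): e=[21,0,7] → #  [on edge]
    (8,2)@(17, 5): e=[39,8,-19] → ·
    (6,3)@(13, 7): e=[7,0,21] → #  [on edge]
    (7,3)@(15, 7): e=[25,8,-5] → ·
    (5,4)@(11, 9): e=[-7,0,35] → ·  [on edge]
    (6,4)@(13, 9): e=[11,8,9] → #
    (7,4)@(15, 9): e=[29,16,-17] → ·
    (4,5)@(9, 11): e=[-21,0,49] → ·  [on edge]
    (6,5)@(13, 11): e=[15,16,-3] → ·
    (3,6)@(7, 13): e=[-35,0,63] → ·  [on edge]
    (2,7)@(5, 15): e=[-49,0,77] → ·  [on edge]
    (1,8)@(3, 17): e=[-63,0,91] → ·  [on edge]
    (0,9)@(1, 19): e=[-77,0,105] → ·  [on edge]
  covered (4 px):
    · · · · · · · · · · ·
    · · · · · · · · · · ·
    · · · · · · · # · · ·
    · · · · · · # · · · ·
    · · · · · · # · · · ·
    · · · · · · · · · · ·
    · · · · · # · · · · ·
    · · · · · · · · · · ·
    · · · · · · · · · · ·
    · · · · · · · · · · ·
T3:
  2·area = 44  (B↔C swapped to make it positive)
  edge (8, 19)→(10, 12): d=(2,-7) top-left  bias=+0
  edge (10, 12)→(18, 6): d=(8,-6) top-left  bias=+0
  edge (18, 6)→(8, 19): d=(-10,13) right/bottom  bias=-1
    (8,3)@(17, 7): e=[39,2,3] → #
    (9,3)@(19, 7): e=[53,14,-23] → ·
    (7,4)@(15, 9): e=[29,6,9] → #
    (8,4)@(17, 9): e=[43,18,-17] → ·
    (6,5)@(13, 11): e=[19,10,15] → #
    (7,5)@(15, 11): e=[33,22,-11] → ·
    (5,6)@(11, 13): e=[9,14,21] → #
    (6,6)@(13, 13): e=[23,26,-5] → ·
    (5,7)@(11, 15): e=[13,30,1] → #
    (6,7)@(13, 15): e=[27,42,-25] → ·
    (4,8)@(9, 17): e=[3,34,7] → #
    (5,8)@(11, 17): e=[17,46,-19] → ·
  covered (6 px):
    · · · · · · · · · · ·
    · · · · · · · · · · ·
    · · · · · · · · · · ·
    · · · · · · · · # · ·
    · · · · · · · # · · ·
    · · · · · · # · · · ·
    · · · · · # · · · · ·
    · · · · · # · · · · ·
    · · · · # · · · · · ·
    · · · · · · · · · · ·
T4:
  2·area = 88  (B↔C swapped to make it positive)
  edge (22, 12)→(0, 18): d=(-22,6) right/bottom  bias=-1
  edge (0, 18)→(0, 14): d=(0,-4) top-left  bias=+0
  edge (0, 14)→(22, 12): d=(22,-2) top-left  bias=+0
    (5,6)@(11, 13): e=[44,44,0] → #  [on edge]
    (6,6)@(13, 13): e=[32,52,4] → #
    (7,6)@(15, 13): e=[20,60,8] → #
    (8,6)@(17, 13): e=[8,68,12] → #
    (9,6)@(19, 13): e=[-4,76,16] → ·
    (0,7)@(1, 15): e=[60,4,24] → #
    (1,7)@(3, 15): e=[48,12,28] → #
    (2,7)@(5, 15): e=[36,20,32] → #
    (3,7)@(7, 15): e=[24,28,36] → #
    (4,7)@(9, 15): e=[12,36,40] → #
    (5,7)@(11, 15): e=[0,44,44] → ·  [on edge]
    (6,7)@(13, 15): e=[-12,52,48] → ·
  covered (11 px):
    · · · · · · · · · · ·
    · · · · · · · · · · ·
    · · · · · · · · · · ·
    · · · · · · · · · · ·
    · · · · · · · · · · ·
    · · · · · · · · · · ·
    · · · · · # # # # · ·
    # # # # # · · · · · ·
    # # · · · · · · · · ·
    · · · · · · · · · · ·

Final: [[7,2],[6,3],[6,4],[5,6]]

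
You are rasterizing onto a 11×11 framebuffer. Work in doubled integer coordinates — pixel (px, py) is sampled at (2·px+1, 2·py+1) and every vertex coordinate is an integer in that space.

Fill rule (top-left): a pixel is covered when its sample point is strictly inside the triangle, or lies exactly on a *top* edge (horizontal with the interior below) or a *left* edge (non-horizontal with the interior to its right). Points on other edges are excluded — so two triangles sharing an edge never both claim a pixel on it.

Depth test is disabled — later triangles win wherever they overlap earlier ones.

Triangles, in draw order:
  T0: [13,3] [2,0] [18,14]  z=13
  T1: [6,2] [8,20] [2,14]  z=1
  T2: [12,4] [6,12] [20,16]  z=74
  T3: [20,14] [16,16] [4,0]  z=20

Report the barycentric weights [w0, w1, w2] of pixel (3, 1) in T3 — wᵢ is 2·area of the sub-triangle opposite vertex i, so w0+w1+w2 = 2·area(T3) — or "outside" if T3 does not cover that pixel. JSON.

T0:
  2·area = 106  (B↔C swapped to make it positive)
  edge (13, 3)→(18, 14): d=(5,11) right/bottom  bias=-1
  edge (18, 14)→(2, 0): d=(-16,-14) top-left  bias=+0
  edge (2, 0)→(13, 3): d=(11,3) right/bottom  bias=-1
    (2,0)@(5, 1): e=[78,26,2] → █
    (3,0)@(7, 1): e=[56,54,-4] → ·
    (2,1)@(5, 3): e=[88,-6,24] → ·
    (3,1)@(7, 3): e=[66,22,18] → █
    (4,1)@(9, 3): e=[44,50,12] → █
    (5,1)@(11, 3): e=[22,78,6] → █
    (6,1)@(13, 3): e=[0,106,0] → ·  [on edge]
    (3,2)@(7, 5): e=[76,-10,40] → ·
    (4,2)@(9, 5): e=[54,18,34] → █
    (6,2)@(13, 5): e=[10,74,22] → █
    (7,2)@(15, 5): e=[-12,102,16] → ·
    (4,3)@(9, 7): e=[64,-14,56] → ·
  covered (13 px):
    · · █ · · · · · · · ·
    · · · █ █ █ · · · · ·
    · · · · █ █ █ · · · ·
    · · · · · █ █ · · · ·
    · · · · · · █ █ · · ·
    · · · · · · · █ · · ·
    · · · · · · · · █ · ·
    · · · · · · · · · · ·
    · · · · · · · · · · ·
    · · · · · · · · · · ·
    · · · · · · · · · · ·
T1:
  2·area = 96
  edge (6, 2)→(8, 20): d=(2,18) right/bottom  bias=-1
  edge (8, 20)→(2, 14): d=(-6,-6) top-left  bias=+0
  edge (2, 14)→(6, 2): d=(4,-12) top-left  bias=+0
    (2,2)@(5, 5): e=[24,72,0] → █  [on edge]
    (3,2)@(7, 5): e=[-12,84,24] → ·
    (2,3)@(5, 7): e=[28,60,8] → █
    (3,3)@(7, 7): e=[-8,72,32] → ·
    (2,4)@(5, 9): e=[32,48,16] → █
    (3,4)@(7, 9): e=[-4,60,40] → ·
    (1,5)@(3, 11): e=[72,24,0] → █  [on edge]
    (3,5)@(7, 11): e=[0,48,48] → ·  [on edge]
    (0,6)@(1, 13): e=[112,0,-16] → ·  [on edge]
    (1,6)@(3, 13): e=[76,12,8] → █
    (3,6)@(7, 13): e=[4,36,56] → █
    (4,6)@(9, 13): e=[-32,48,80] → ·
    (1,7)@(3, 15): e=[80,0,16] → █  [on edge]
    (0,8)@(1, 17): e=[120,-24,0] → ·  [on edge]
    (2,8)@(5, 17): e=[48,0,48] → █  [on edge]
    (3,9)@(7, 19): e=[16,0,80] → █  [on edge]
    (4,10)@(9, 21): e=[-16,0,112] → ·  [on edge]
  covered (14 px):
    · · · · · · · · · · ·
    · · · · · · · · · · ·
    · · █ · · · · · · · ·
    · · █ · · · · · · · ·
    · · █ · · · · · · · ·
    · █ █ · · · · · · · ·
    · █ █ █ · · · · · · ·
    · █ █ █ · · · · · · ·
    · · █ █ · · · · · · ·
    · · · █ · · · · · · ·
    · · · · · · · · · · ·
T2:
  2·area = 136  (B↔C swapped to make it positive)
  edge (12, 4)→(20, 16): d=(8,12) right/bottom  bias=-1
  edge (20, 16)→(6, 12): d=(-14,-4) top-left  bias=+0
  edge (6, 12)→(12, 4): d=(6,-8) top-left  bias=+0
    (5,3)@(11, 7): e=[36,90,10] → █
    (6,3)@(13, 7): e=[12,98,26] → █
    (7,3)@(15, 7): e=[-12,106,42] → ·
    (4,4)@(9, 9): e=[76,54,6] → █
    (7,4)@(15, 9): e=[4,78,54] → █
    (8,4)@(17, 9): e=[-20,86,70] → ·
    (3,5)@(7, 11): e=[116,18,2] → █
    (8,5)@(17, 11): e=[-4,58,82] → ·
    (3,6)@(7, 13): e=[132,-10,14] → ·
    (4,6)@(9, 13): e=[108,-2,30] → ·
    (5,6)@(11, 13): e=[84,6,46] → █
    (8,6)@(17, 13): e=[12,30,94] → █
  covered (17 px):
    · · · · · · · · · · ·
    · · · · · · · · · · ·
    · · · · · · · · · · ·
    · · · · · █ █ · · · ·
    · · · · █ █ █ █ · · ·
    · · · █ █ █ █ █ · · ·
    · · · · · █ █ █ █ · ·
    · · · · · · · · █ █ ·
    · · · · · · · · · · ·
    · · · · · · · · · · ·
    · · · · · · · · · · ·
T3:
  2·area = 88
  edge (20, 14)→(16, 16): d=(-4,2) right/bottom  bias=-1
  edge (16, 16)→(4, 0): d=(-12,-16) top-left  bias=+0
  edge (4, 0)→(20, 14): d=(16,14) right/bottom  bias=-1
    (2,0)@(5, 1): e=[82,4,2] → █
    (3,0)@(7, 1): e=[78,36,-26] → ·
    (2,1)@(5, 3): e=[74,-20,34] → ·
    (3,1)@(7, 3): e=[70,12,6] → █
    (4,1)@(9, 3): e=[66,44,-22] → ·
    (3,2)@(7, 5): e=[62,-12,38] → ·
    (4,2)@(9, 5): e=[58,20,10] → █
    (5,2)@(11, 5): e=[54,52,-18] → ·
    (4,3)@(9, 7): e=[50,-4,42] → ·
    (5,3)@(11, 7): e=[46,28,14] → █
    (6,3)@(13, 7): e=[42,60,-14] → ·
    (5,4)@(11, 9): e=[38,4,46] → █
  covered (11 px):
    · · █ · · · · · · · ·
    · · · █ · · · · · · ·
    · · · · █ · · · · · ·
    · · · · · █ · · · · ·
    · · · · · █ █ · · · ·
    · · · · · · █ █ · · ·
    · · · · · · · █ █ · ·
    · · · · · · · · █ · ·
    · · · · · · · · · · ·
    · · · · · · · · · · ·
    · · · · · · · · · · ·

Result: [12,6,70]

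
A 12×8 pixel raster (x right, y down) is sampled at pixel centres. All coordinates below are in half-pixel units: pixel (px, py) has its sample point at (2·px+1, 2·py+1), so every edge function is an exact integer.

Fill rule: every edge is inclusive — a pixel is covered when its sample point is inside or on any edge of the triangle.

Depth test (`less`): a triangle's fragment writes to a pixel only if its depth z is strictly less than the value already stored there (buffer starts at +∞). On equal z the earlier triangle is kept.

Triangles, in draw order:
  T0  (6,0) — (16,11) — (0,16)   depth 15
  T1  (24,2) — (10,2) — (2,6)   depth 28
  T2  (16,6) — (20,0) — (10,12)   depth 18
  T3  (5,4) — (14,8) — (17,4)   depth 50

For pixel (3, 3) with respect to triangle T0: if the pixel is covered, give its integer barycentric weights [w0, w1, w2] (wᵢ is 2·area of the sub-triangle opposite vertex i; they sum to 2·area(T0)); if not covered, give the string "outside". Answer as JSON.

T0:
  2·area = 226
  edge (6, 0)→(16, 11): d=(10,11) inclusive
  edge (16, 11)→(0, 16): d=(-16,5) inclusive
  edge (0, 16)→(6, 0): d=(6,-16) inclusive
    (2,1)@(5, 3): e=[41,183,2] → X
    (3,1)@(7, 3): e=[19,173,34] → X
    (4,1)@(9, 3): e=[-3,163,66] → .
    (2,2)@(5, 5): e=[61,151,14] → X
    (4,2)@(9, 5): e=[17,131,78] → X
    (5,2)@(11, 5): e=[-5,121,110] → .
    (2,3)@(5, 7): e=[81,119,26] → X
    (5,3)@(11, 7): e=[15,89,122] → X
    (6,3)@(13, 7): e=[-7,79,154] → .
    (1,4)@(3, 9): e=[123,97,6] → X
    (6,4)@(13, 9): e=[13,47,166] → X
    (7,4)@(15, 9): e=[-9,37,198] → .
  covered (28 px):
    . . . . . . . . . . . .
    . . X X . . . . . . . .
    . . X X X . . . . . . .
    . . X X X X . . . . . .
    . X X X X X X . . . . .
    . X X X X X X X . . . .
    . X X X X . . . . . . .
    X X . . . . . . . . . .
T1:
  2·area = 56  (B↔C swapped to make it positive)
  edge (24, 2)→(2, 6): d=(-22,4) inclusive
  edge (2, 6)→(10, 2): d=(8,-4) inclusive
  edge (10, 2)→(24, 2): d=(14,0) inclusive
    (4,1)@(9, 3): e=[38,4,14] → X
    (5,1)@(11, 3): e=[30,12,14] → X
    (6,1)@(13, 3): e=[22,20,14] → X
    (7,1)@(15, 3): e=[14,28,14] → X
    (8,1)@(17, 3): e=[6,36,14] → X
    (9,1)@(19, 3): e=[-2,44,14] → .
    (2,2)@(5, 5): e=[10,4,42] → X
    (3,2)@(7, 5): e=[2,12,42] → X
    (4,2)@(9, 5): e=[-6,20,42] → .
    (5,2)@(11, 5): e=[-14,28,42] → .
    (6,2)@(13, 5): e=[-22,36,42] → .
    (7,2)@(15, 5): e=[-30,44,42] → .
  covered (7 px):
    . . . . . . . . . . . .
    . . . . X X X X X . . .
    . . X X . . . . . . . .
    . . . . . . . . . . . .
    . . . . . . . . . . . .
    . . . . . . . . . . . .
    . . . . . . . . . . . .
    . . . . . . . . . . . .
T2:
  2·area = 12  (B↔C swapped to make it positive)
  edge (16, 6)→(10, 12): d=(-6,6) inclusive
  edge (10, 12)→(20, 0): d=(10,-12) inclusive
  edge (20, 0)→(16, 6): d=(-4,6) inclusive
    (10,0)@(21, 1): e=[0,22,-10] → .  [on edge]
    (9,1)@(19, 3): e=[0,18,-6] → .  [on edge]
    (8,2)@(17, 5): e=[0,14,-2] → .  [on edge]
    (7,3)@(15, 7): e=[0,10,2] → X  [on edge]
    (8,3)@(17, 7): e=[-12,34,-10] → .
    (6,4)@(13, 9): e=[0,6,6] → X  [on edge]
    (7,4)@(15, 9): e=[-12,30,-6] → .
    (5,5)@(11, 11): e=[0,2,10] → X  [on edge]
    (6,5)@(13, 11): e=[-12,26,-2] → .
    (4,6)@(9, 13): e=[0,-2,14] → .  [on edge]
    (5,6)@(11, 13): e=[-12,22,2] → .
    (3,7)@(7, 15): e=[0,-6,18] → .  [on edge]
  covered (3 px):
    . . . . . . . . . . . .
    . . . . . . . . . . . .
    . . . . . . . . . . . .
    . . . . . . . X . . . .
    . . . . . . X . . . . .
    . . . . . X . . . . . .
    . . . . . . . . . . . .
    . . . . . . . . . . . .
T3:
  2·area = 48  (B↔C swapped to make it positive)
  edge (5, 4)→(17, 4): d=(12,0) inclusive
  edge (17, 4)→(14, 8): d=(-3,4) inclusive
  edge (14, 8)→(5, 4): d=(-9,-4) inclusive
    (4,2)@(9, 5): e=[12,29,7] → X
    (5,2)@(11, 5): e=[12,21,15] → X
    (6,2)@(13, 5): e=[12,13,23] → X
    (7,2)@(15, 5): e=[12,5,31] → X
    (8,2)@(17, 5): e=[12,-3,39] → .
    (4,3)@(9, 7): e=[36,23,-11] → .
    (5,3)@(11, 7): e=[36,15,-3] → .
    (6,3)@(13, 7): e=[36,7,5] → X
    (7,3)@(15, 7): e=[36,-1,13] → .
    (6,4)@(13, 9): e=[60,1,-13] → .
  covered (5 px):
    . . . . . . . . . . . .
    . . . . . . . . . . . .
    . . . . X X X X . . . .
    . . . . . . X . . . . .
    . . . . . . . . . . . .
    . . . . . . . . . . . .
    . . . . . . . . . . . .
    . . . . . . . . . . . .

Result: [109,58,59]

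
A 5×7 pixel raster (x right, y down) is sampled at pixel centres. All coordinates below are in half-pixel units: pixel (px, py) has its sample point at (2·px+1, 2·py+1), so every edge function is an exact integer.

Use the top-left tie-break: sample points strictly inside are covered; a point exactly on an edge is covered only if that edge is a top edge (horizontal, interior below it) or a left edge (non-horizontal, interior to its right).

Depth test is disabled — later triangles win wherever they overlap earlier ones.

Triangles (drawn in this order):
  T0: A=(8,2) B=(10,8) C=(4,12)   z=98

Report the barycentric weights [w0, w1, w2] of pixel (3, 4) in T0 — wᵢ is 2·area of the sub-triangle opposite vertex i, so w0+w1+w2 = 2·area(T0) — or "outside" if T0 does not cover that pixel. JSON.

T0:
  2·area = 44
  edge (8, 2)→(10, 8): d=(2,6) right/bottom  bias=-1
  edge (10, 8)→(4, 12): d=(-6,4) right/bottom  bias=-1
  edge (4, 12)→(8, 2): d=(4,-10) top-left  bias=+0
    (3,2)@(7, 5): e=[12,30,2] → #
    (4,2)@(9, 5): e=[0,22,22] → ·  [on edge]
    (3,3)@(7, 7): e=[16,18,10] → #
    (4,3)@(9, 7): e=[4,10,30] → #
    (3,4)@(7, 9): e=[20,6,18] → #
    (4,4)@(9, 9): e=[8,-2,38] → ·
    (2,5)@(5, 11): e=[36,2,6] → #
    (3,5)@(7, 11): e=[24,-6,26] → ·
    (2,6)@(5, 13): e=[40,-10,14] → ·
  covered (5 px):
    · · · · ·
    · · · · ·
    · · · # ·
    · · · # #
    · · · # ·
    · · # · ·
    · · · · ·

Result: [6,18,20]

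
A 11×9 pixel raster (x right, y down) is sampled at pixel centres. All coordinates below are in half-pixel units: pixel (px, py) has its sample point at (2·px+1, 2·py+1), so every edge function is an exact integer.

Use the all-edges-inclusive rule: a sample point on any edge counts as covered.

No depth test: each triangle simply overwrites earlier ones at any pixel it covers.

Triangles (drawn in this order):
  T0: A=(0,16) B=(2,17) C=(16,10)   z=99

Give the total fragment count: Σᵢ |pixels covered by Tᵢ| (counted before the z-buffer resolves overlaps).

T0:
  2·area = 28  (B↔C swapped to make it positive)
  edge (0, 16)→(16, 10): d=(16,-6) inclusive
  edge (16, 10)→(2, 17): d=(-14,7) inclusive
  edge (2, 17)→(0, 16): d=(-2,-1) inclusive
    (4,6)@(9, 13): e=[6,7,15] → █
    (5,6)@(11, 13): e=[18,-7,17] → ·
    (1,7)@(3, 15): e=[2,21,5] → █
    (2,7)@(5, 15): e=[14,7,7] → █
    (3,7)@(7, 15): e=[26,-7,9] → ·
    (4,7)@(9, 15): e=[38,-21,11] → ·
    (1,8)@(3, 17): e=[34,-7,1] → ·
    (2,8)@(5, 17): e=[46,-21,3] → ·
  covered (3 px):
    · · · · · · · · · · ·
    · · · · · · · · · · ·
    · · · · · · · · · · ·
    · · · · · · · · · · ·
    · · · · · · · · · · ·
    · · · · · · · · · · ·
    · · · · █ · · · · · ·
    · █ █ · · · · · · · ·
    · · · · · · · · · · ·

Final: 3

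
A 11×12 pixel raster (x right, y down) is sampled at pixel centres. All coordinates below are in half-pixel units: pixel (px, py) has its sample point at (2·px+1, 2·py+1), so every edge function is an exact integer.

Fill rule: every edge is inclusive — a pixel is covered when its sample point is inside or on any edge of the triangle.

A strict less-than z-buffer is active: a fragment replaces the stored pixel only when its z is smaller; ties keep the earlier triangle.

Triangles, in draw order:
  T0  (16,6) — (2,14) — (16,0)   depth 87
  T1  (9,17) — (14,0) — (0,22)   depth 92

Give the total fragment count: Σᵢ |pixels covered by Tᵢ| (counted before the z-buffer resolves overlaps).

T0:
  2·area = 84
  edge (16, 6)→(2, 14): d=(-14,8) inclusive
  edge (2, 14)→(16, 0): d=(14,-14) inclusive
  edge (16, 0)→(16, 6): d=(0,6) inclusive
    (7,0)@(15, 1): e=[78,0,6] → █  [on edge]
    (8,0)@(17, 1): e=[62,28,-6] → ·
    (6,1)@(13, 3): e=[66,0,18] → █  [on edge]
    (8,1)@(17, 3): e=[34,56,-6] → ·
    (5,2)@(11, 5): e=[54,0,30] → █  [on edge]
    (8,2)@(17, 5): e=[6,84,-6] → ·
    (4,3)@(9, 7): e=[42,0,42] → █  [on edge]
    (7,3)@(15, 7): e=[-6,84,6] → ·
    (3,4)@(7, 9): e=[30,0,54] → █  [on edge]
    (5,4)@(11, 9): e=[-2,56,30] → ·
    (6,4)@(13, 9): e=[-18,84,18] → ·
    (2,5)@(5, 11): e=[18,0,66] → █  [on edge]
    (1,6)@(3, 13): e=[6,0,78] → █  [on edge]
    (0,7)@(1, 15): e=[-6,0,90] → ·  [on edge]
  covered (14 px):
    · · · · · · · █ · · ·
    · · · · · · █ █ · · ·
    · · · · · █ █ █ · · ·
    · · · · █ █ █ · · · ·
    · · · █ █ · · · · · ·
    · · █ █ · · · · · · ·
    · █ · · · · · · · · ·
    · · · · · · · · · · ·
    · · · · · · · · · · ·
    · · · · · · · · · · ·
    · · · · · · · · · · ·
    · · · · · · · · · · ·
T1:
  2·area = 128  (B↔C swapped to make it positive)
  edge (9, 17)→(0, 22): d=(-9,5) inclusive
  edge (0, 22)→(14, 0): d=(14,-22) inclusive
  edge (14, 0)→(9, 17): d=(-5,17) inclusive
    (6,1)@(13, 3): e=[106,20,2] → █
    (7,1)@(15, 3): e=[96,64,-32] → ·
    (5,2)@(11, 5): e=[98,4,26] → █
    (6,2)@(13, 5): e=[88,48,-8] → ·
    (5,3)@(11, 7): e=[80,32,16] → █
    (6,3)@(13, 7): e=[70,76,-18] → ·
    (4,4)@(9, 9): e=[72,16,40] → █
    (6,4)@(13, 9): e=[52,104,-28] → ·
    (3,5)@(7, 11): e=[64,0,64] → █  [on edge]
    (5,5)@(11, 11): e=[44,88,-4] → ·
    (3,6)@(7, 13): e=[46,28,54] → █
    (5,6)@(11, 13): e=[26,116,-14] → ·
    (4,8)@(9, 17): e=[0,128,0] → █  [on edge]
  covered (18 px):
    · · · · · · · · · · ·
    · · · · · · █ · · · ·
    · · · · · █ · · · · ·
    · · · · · █ · · · · ·
    · · · · █ █ · · · · ·
    · · · █ █ · · · · · ·
    · · · █ █ · · · · · ·
    · · █ █ █ · · · · · ·
    · · █ █ █ · · · · · ·
    · █ █ · · · · · · · ·
    █ · · · · · · · · · ·
    · · · · · · · · · · ·

Answer: 32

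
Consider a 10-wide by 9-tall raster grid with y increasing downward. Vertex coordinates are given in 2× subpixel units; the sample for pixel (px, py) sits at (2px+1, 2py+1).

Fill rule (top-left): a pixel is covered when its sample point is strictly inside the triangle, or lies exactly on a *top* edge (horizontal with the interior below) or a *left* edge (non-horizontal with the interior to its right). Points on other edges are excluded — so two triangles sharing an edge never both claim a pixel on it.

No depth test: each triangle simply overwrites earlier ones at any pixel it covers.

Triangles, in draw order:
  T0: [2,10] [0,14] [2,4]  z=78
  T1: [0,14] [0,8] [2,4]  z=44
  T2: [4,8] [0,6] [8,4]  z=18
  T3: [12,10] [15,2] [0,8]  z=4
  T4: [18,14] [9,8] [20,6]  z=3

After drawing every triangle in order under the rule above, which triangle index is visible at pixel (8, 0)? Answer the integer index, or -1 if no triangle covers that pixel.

T0:
  2·area = 12
  edge (2, 10)→(0, 14): d=(-2,4) right/bottom  bias=-1
  edge (0, 14)→(2, 4): d=(2,-10) top-left  bias=+0
  edge (2, 4)→(2, 10): d=(0,6) right/bottom  bias=-1
    (0,4)@(1, 9): e=[6,0,6] → #  [on edge]
    (1,4)@(3, 9): e=[-2,20,-6] → ·
    (0,5)@(1, 11): e=[2,4,6] → #
    (1,5)@(3, 11): e=[-6,24,-6] → ·
    (0,6)@(1, 13): e=[-2,8,6] → ·
  covered (2 px):
    · · · · · · · · · ·
    · · · · · · · · · ·
    · · · · · · · · · ·
    · · · · · · · · · ·
    # · · · · · · · · ·
    # · · · · · · · · ·
    · · · · · · · · · ·
    · · · · · · · · · ·
    · · · · · · · · · ·
T1:
  2·area = 12
  edge (0, 14)→(0, 8): d=(0,-6) top-left  bias=+0
  edge (0, 8)→(2, 4): d=(2,-4) top-left  bias=+0
  edge (2, 4)→(0, 14): d=(-2,10) right/bottom  bias=-1
    (0,3)@(1, 7): e=[6,2,4] → #
    (1,3)@(3, 7): e=[18,10,-16] → ·
    (0,4)@(1, 9): e=[6,6,0] → ·  [on edge]
  covered (1 px):
    · · · · · · · · · ·
    · · · · · · · · · ·
    · · · · · · · · · ·
    # · · · · · · · · ·
    · · · · · · · · · ·
    · · · · · · · · · ·
    · · · · · · · · · ·
    · · · · · · · · · ·
    · · · · · · · · · ·
T2:
  2·area = 24
  edge (4, 8)→(0, 6): d=(-4,-2) top-left  bias=+0
  edge (0, 6)→(8, 4): d=(8,-2) top-left  bias=+0
  edge (8, 4)→(4, 8): d=(-4,4) right/bottom  bias=-1
    (5,0)@(11, 1): e=[42,-18,0] → ·  [on edge]
    (4,1)@(9, 3): e=[30,-6,0] → ·  [on edge]
    (2,2)@(5, 5): e=[14,2,8] → #
    (3,2)@(7, 5): e=[18,6,0] → ·  [on edge]
    (1,3)@(3, 7): e=[2,14,8] → #
    (2,3)@(5, 7): e=[6,18,0] → ·  [on edge]
    (1,4)@(3, 9): e=[-6,30,0] → ·  [on edge]
    (0,5)@(1, 11): e=[-18,42,0] → ·  [on edge]
  covered (2 px):
    · · · · · · · · · ·
    · · · · · · · · · ·
    · · # · · · · · · ·
    · # · · · · · · · ·
    · · · · · · · · · ·
    · · · · · · · · · ·
    · · · · · · · · · ·
    · · · · · · · · · ·
    · · · · · · · · · ·
T3:
  2·area = 102  (B↔C swapped to make it positive)
  edge (12, 10)→(0, 8): d=(-12,-2) top-left  bias=+0
  edge (0, 8)→(15, 2): d=(15,-6) top-left  bias=+0
  edge (15, 2)→(12, 10): d=(-3,8) right/bottom  bias=-1
    (6,1)@(13, 3): e=[86,3,13] → #
    (7,1)@(15, 3): e=[90,15,-3] → ·
    (4,2)@(9, 5): e=[54,9,39] → #
    (5,2)@(11, 5): e=[58,21,23] → #
    (7,2)@(15, 5): e=[66,45,-9] → ·
    (1,3)@(3, 7): e=[18,3,81] → #
    (2,3)@(5, 7): e=[22,15,65] → #
    (3,3)@(7, 7): e=[26,27,49] → #
    (7,3)@(15, 7): e=[42,75,-15] → ·
    (1,4)@(3, 9): e=[-6,33,75] → ·
    (2,4)@(5, 9): e=[-2,45,59] → ·
    (3,4)@(7, 9): e=[2,57,43] → #
  covered (13 px):
    · · · · · · · · · ·
    · · · · · · # · · ·
    · · · · # # # · · ·
    · # # # # # # · · ·
    · · · # # # · · · ·
    · · · · · · · · · ·
    · · · · · · · · · ·
    · · · · · · · · · ·
    · · · · · · · · · ·
T4:
  2·area = 84
  edge (18, 14)→(9, 8): d=(-9,-6) top-left  bias=+0
  edge (9, 8)→(20, 6): d=(11,-2) top-left  bias=+0
  edge (20, 6)→(18, 14): d=(-2,8) right/bottom  bias=-1
    (7,3)@(15, 7): e=[45,1,38] → #
    (8,3)@(17, 7): e=[57,5,22] → #
    (9,3)@(19, 7): e=[69,9,6] → #
    (5,4)@(11, 9): e=[3,15,66] → #
    (6,4)@(13, 9): e=[15,19,50] → #
    (5,5)@(11, 11): e=[-15,37,62] → ·
    (6,5)@(13, 11): e=[-3,41,46] → ·
    (7,5)@(15, 11): e=[9,45,30] → #
    (9,5)@(19, 11): e=[33,53,-2] → ·
    (7,6)@(15, 13): e=[-9,67,26] → ·
    (8,6)@(17, 13): e=[3,71,10] → #
    (9,6)@(19, 13): e=[15,75,-6] → ·
  covered (11 px):
    · · · · · · · · · ·
    · · · · · · · · · ·
    · · · · · · · · · ·
    · · · · · · · # # #
    · · · · · # # # # #
    · · · · · · · # # ·
    · · · · · · · · # ·
    · · · · · · · · · ·
    · · · · · · · · · ·

Z-buffer (winner per pixel, '.' = empty):
  . . . . . . . . . .
  . . . . . . 3 . . .
  . . 2 . 3 3 3 . . .
  1 3 3 3 3 3 3 4 4 4
  0 . . 3 3 4 4 4 4 4
  0 . . . . . . 4 4 .
  . . . . . . . . 4 .
  . . . . . . . . . .
  . . . . . . . . . .

Result: -1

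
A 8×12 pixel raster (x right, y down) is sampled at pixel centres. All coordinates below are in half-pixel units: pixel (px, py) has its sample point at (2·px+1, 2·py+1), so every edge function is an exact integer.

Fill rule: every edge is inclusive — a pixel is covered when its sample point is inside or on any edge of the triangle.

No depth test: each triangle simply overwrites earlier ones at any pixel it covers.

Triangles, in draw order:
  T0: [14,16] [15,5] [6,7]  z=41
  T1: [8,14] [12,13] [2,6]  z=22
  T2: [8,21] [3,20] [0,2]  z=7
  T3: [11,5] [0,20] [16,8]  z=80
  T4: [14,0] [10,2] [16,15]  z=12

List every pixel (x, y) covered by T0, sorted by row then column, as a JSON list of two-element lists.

T0:
  2·area = 97  (B↔C swapped to make it positive)
  edge (14, 16)→(6, 7): d=(-8,-9) inclusive
  edge (6, 7)→(15, 5): d=(9,-2) inclusive
  edge (15, 5)→(14, 16): d=(-1,11) inclusive
    (7,2)@(15, 5): e=[97,0,0] → #  [on edge]
    (3,3)@(7, 7): e=[9,2,86] → #
    (4,3)@(9, 7): e=[27,6,64] → #
    (5,3)@(11, 7): e=[45,10,42] → #
    (6,3)@(13, 7): e=[63,14,20] → #
    (7,3)@(15, 7): e=[81,18,-2] → ·
    (3,4)@(7, 9): e=[-7,20,84] → ·
    (4,4)@(9, 9): e=[11,24,62] → #
    (7,4)@(15, 9): e=[65,36,-4] → ·
    (4,5)@(9, 11): e=[-5,42,60] → ·
    (5,5)@(11, 11): e=[13,46,38] → #
    (7,5)@(15, 11): e=[49,54,-6] → ·
  covered (11 px):
    · · · · · · · ·
    · · · · · · · ·
    · · · · · · · #
    · · · # # # # ·
    · · · · # # # ·
    · · · · · # # ·
    · · · · · · # ·
    · · · · · · · ·
    · · · · · · · ·
    · · · · · · · ·
    · · · · · · · ·
    · · · · · · · ·
T1:
  2·area = 38  (B↔C swapped to make it positive)
  edge (8, 14)→(2, 6): d=(-6,-8) inclusive
  edge (2, 6)→(12, 13): d=(10,7) inclusive
  edge (12, 13)→(8, 14): d=(-4,1) inclusive
    (1,3)@(3, 7): e=[2,3,33] → #
    (2,3)@(5, 7): e=[18,-11,31] → ·
    (1,4)@(3, 9): e=[-10,23,25] → ·
    (2,4)@(5, 9): e=[6,9,23] → #
    (3,4)@(7, 9): e=[22,-5,21] → ·
    (2,5)@(5, 11): e=[-6,29,15] → ·
    (3,5)@(7, 11): e=[10,15,13] → #
    (4,5)@(9, 11): e=[26,1,11] → #
    (5,5)@(11, 11): e=[42,-13,9] → ·
    (3,6)@(7, 13): e=[-2,35,5] → ·
    (4,6)@(9, 13): e=[14,21,3] → #
    (5,6)@(11, 13): e=[30,7,1] → #
  covered (6 px):
    · · · · · · · ·
    · · · · · · · ·
    · · · · · · · ·
    · # · · · · · ·
    · · # · · · · ·
    · · · # # · · ·
    · · · · # # · ·
    · · · · · · · ·
    · · · · · · · ·
    · · · · · · · ·
    · · · · · · · ·
    · · · · · · · ·
T2:
  2·area = 87
  edge (8, 21)→(3, 20): d=(-5,-1) inclusive
  edge (3, 20)→(0, 2): d=(-3,-18) inclusive
  edge (0, 2)→(8, 21): d=(8,19) inclusive
    (0,2)@(1, 5): e=[73,9,5] → #
    (1,2)@(3, 5): e=[75,45,-33] → ·
    (0,3)@(1, 7): e=[63,3,21] → #
    (1,3)@(3, 7): e=[65,39,-17] → ·
    (0,4)@(1, 9): e=[53,-3,37] → ·
    (1,5)@(3, 11): e=[45,27,15] → #
    (2,5)@(5, 11): e=[47,63,-23] → ·
    (1,6)@(3, 13): e=[35,21,31] → #
    (2,6)@(5, 13): e=[37,57,-7] → ·
    (1,7)@(3, 15): e=[25,15,47] → #
    (2,7)@(5, 15): e=[27,51,9] → #
    (3,7)@(7, 15): e=[29,87,-29] → ·
  covered (11 px):
    · · · · · · · ·
    · · · · · · · ·
    # · · · · · · ·
    # · · · · · · ·
    · · · · · · · ·
    · # · · · · · ·
    · # · · · · · ·
    · # # · · · · ·
    · # # · · · · ·
    · # # # · · · ·
    · · · · · · · ·
    · · · · · · · ·
T3:
  2·area = 108  (B↔C swapped to make it positive)
  edge (11, 5)→(16, 8): d=(5,3) inclusive
  edge (16, 8)→(0, 20): d=(-16,12) inclusive
  edge (0, 20)→(11, 5): d=(11,-15) inclusive
    (5,2)@(11, 5): e=[0,108,0] → #  [on edge]
    (6,2)@(13, 5): e=[-6,84,30] → ·
    (5,3)@(11, 7): e=[10,76,22] → #
    (6,3)@(13, 7): e=[4,52,52] → #
    (7,3)@(15, 7): e=[-2,28,82] → ·
    (4,4)@(9, 9): e=[26,68,14] → #
    (7,4)@(15, 9): e=[8,-4,104] → ·
    (3,5)@(7, 11): e=[42,60,6] → #
    (6,5)@(13, 11): e=[24,-12,96] → ·
    (3,6)@(7, 13): e=[52,28,28] → #
    (5,6)@(11, 13): e=[40,-20,88] → ·
    (2,7)@(5, 15): e=[68,20,20] → #
  covered (14 px):
    · · · · · · · ·
    · · · · · · · ·
    · · · · · # · ·
    · · · · · # # ·
    · · · · # # # ·
    · · · # # # · ·
    · · · # # · · ·
    · · # · · · · ·
    · # · · · · · ·
    # · · · · · · ·
    · · · · · · · ·
    · · · · · · · ·
T4:
  2·area = 64  (B↔C swapped to make it positive)
  edge (14, 0)→(16, 15): d=(2,15) inclusive
  edge (16, 15)→(10, 2): d=(-6,-13) inclusive
  edge (10, 2)→(14, 0): d=(4,-2) inclusive
    (6,0)@(13, 1): e=[17,45,2] → #
    (7,0)@(15, 1): e=[-13,71,6] → ·
    (5,1)@(11, 3): e=[51,7,6] → #
    (7,1)@(15, 3): e=[-9,59,14] → ·
    (5,2)@(11, 5): e=[55,-5,14] → ·
    (6,2)@(13, 5): e=[25,21,18] → #
    (7,2)@(15, 5): e=[-5,47,22] → ·
    (6,3)@(13, 7): e=[29,9,26] → #
    (7,3)@(15, 7): e=[-1,35,30] → ·
    (6,4)@(13, 9): e=[33,-3,34] → ·
    (7,4)@(15, 9): e=[3,23,38] → #
    (7,5)@(15, 11): e=[7,11,46] → #
  covered (7 px):
    · · · · · · # ·
    · · · · · # # ·
    · · · · · · # ·
    · · · · · · # ·
    · · · · · · · #
    · · · · · · · #
    · · · · · · · ·
    · · · · · · · ·
    · · · · · · · ·
    · · · · · · · ·
    · · · · · · · ·
    · · · · · · · ·

Result: [[7,2],[3,3],[4,3],[5,3],[6,3],[4,4],[5,4],[6,4],[5,5],[6,5],[6,6]]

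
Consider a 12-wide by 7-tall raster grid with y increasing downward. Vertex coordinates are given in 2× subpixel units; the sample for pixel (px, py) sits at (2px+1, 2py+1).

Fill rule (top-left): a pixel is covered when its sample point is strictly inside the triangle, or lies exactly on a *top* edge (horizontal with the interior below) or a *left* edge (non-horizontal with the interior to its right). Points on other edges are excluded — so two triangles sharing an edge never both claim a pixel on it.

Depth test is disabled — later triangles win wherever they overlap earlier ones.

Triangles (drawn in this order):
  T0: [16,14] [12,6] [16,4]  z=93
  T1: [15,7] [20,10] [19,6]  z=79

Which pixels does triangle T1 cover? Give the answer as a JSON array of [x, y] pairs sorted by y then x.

T0:
  2·area = 40
  edge (16, 14)→(12, 6): d=(-4,-8) top-left  bias=+0
  edge (12, 6)→(16, 4): d=(4,-2) top-left  bias=+0
  edge (16, 4)→(16, 14): d=(0,10) right/bottom  bias=-1
    (7,2)@(15, 5): e=[28,2,10] → X
    (8,2)@(17, 5): e=[44,6,-10] → .
    (6,3)@(13, 7): e=[4,6,30] → X
    (8,3)@(17, 7): e=[36,14,-10] → .
    (6,4)@(13, 9): e=[-4,14,30] → .
    (7,4)@(15, 9): e=[12,18,10] → X
    (8,4)@(17, 9): e=[28,22,-10] → .
    (7,5)@(15, 11): e=[4,26,10] → X
    (8,5)@(17, 11): e=[20,30,-10] → .
    (7,6)@(15, 13): e=[-4,34,10] → .
  covered (5 px):
    . . . . . . . . . . . .
    . . . . . . . . . . . .
    . . . . . . . X . . . .
    . . . . . . X X . . . .
    . . . . . . . X . . . .
    . . . . . . . X . . . .
    . . . . . . . . . . . .
T1:
  2·area = 17  (B↔C swapped to make it positive)
  edge (15, 7)→(19, 6): d=(4,-1) top-left  bias=+0
  edge (19, 6)→(20, 10): d=(1,4) right/bottom  bias=-1
  edge (20, 10)→(15, 7): d=(-5,-3) top-left  bias=+0
    (2,0)@(5, 1): e=[-34,51,0] → .  [on edge]
    (11,2)@(23, 5): e=[0,-17,34] → .  [on edge]
    (7,3)@(15, 7): e=[0,17,0] → X  [on edge]
    (8,3)@(17, 7): e=[2,9,6] → X
    (9,3)@(19, 7): e=[4,1,12] → X
    (10,3)@(21, 7): e=[6,-7,18] → .
    (3,4)@(7, 9): e=[0,51,-34] → .  [on edge]
    (7,4)@(15, 9): e=[8,19,-10] → .
    (8,4)@(17, 9): e=[10,11,-4] → .
    (9,4)@(19, 9): e=[12,3,2] → X
    (10,4)@(21, 9): e=[14,-5,8] → .
    (9,5)@(19, 11): e=[20,5,-8] → .
  covered (4 px):
    . . . . . . . . . . . .
    . . . . . . . . . . . .
    . . . . . . . . . . . .
    . . . . . . . X X X . .
    . . . . . . . . . X . .
    . . . . . . . . . . . .
    . . . . . . . . . . . .

Final: [[7,3],[8,3],[9,3],[9,4]]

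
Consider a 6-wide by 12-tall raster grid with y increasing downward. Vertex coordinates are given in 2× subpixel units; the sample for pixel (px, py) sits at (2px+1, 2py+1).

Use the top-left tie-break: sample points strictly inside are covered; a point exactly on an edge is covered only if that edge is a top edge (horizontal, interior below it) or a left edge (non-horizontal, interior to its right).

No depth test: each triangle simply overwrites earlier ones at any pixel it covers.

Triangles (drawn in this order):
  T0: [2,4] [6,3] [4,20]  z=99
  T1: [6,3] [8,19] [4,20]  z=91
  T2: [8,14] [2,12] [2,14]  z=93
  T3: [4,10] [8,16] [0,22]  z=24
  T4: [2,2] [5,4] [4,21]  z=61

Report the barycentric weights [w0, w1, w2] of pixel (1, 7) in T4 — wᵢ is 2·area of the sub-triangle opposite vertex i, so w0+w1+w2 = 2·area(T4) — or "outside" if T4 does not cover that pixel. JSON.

T0:
  2·area = 66
  edge (2, 4)→(6, 3): d=(4,-1) top-left  bias=+0
  edge (6, 3)→(4, 20): d=(-2,17) right/bottom  bias=-1
  edge (4, 20)→(2, 4): d=(-2,-16) top-left  bias=+0
    (1,2)@(3, 5): e=[5,47,14] → #
    (2,2)@(5, 5): e=[7,13,46] → #
    (3,2)@(7, 5): e=[9,-21,78] → ·
    (1,3)@(3, 7): e=[13,43,10] → #
    (3,3)@(7, 7): e=[17,-25,74] → ·
    (1,4)@(3, 9): e=[21,39,6] → #
    (3,4)@(7, 9): e=[25,-29,70] → ·
    (1,5)@(3, 11): e=[29,35,2] → #
    (3,5)@(7, 11): e=[33,-33,66] → ·
    (1,6)@(3, 13): e=[37,31,-2] → ·
    (2,6)@(5, 13): e=[39,-3,30] → ·
  covered (8 px):
    · · · · · ·
    · · · · · ·
    · # # · · ·
    · # # · · ·
    · # # · · ·
    · # # · · ·
    · · · · · ·
    · · · · · ·
    · · · · · ·
    · · · · · ·
    · · · · · ·
    · · · · · ·
T1:
  2·area = 66
  edge (6, 3)→(8, 19): d=(2,16) right/bottom  bias=-1
  edge (8, 19)→(4, 20): d=(-4,1) right/bottom  bias=-1
  edge (4, 20)→(6, 3): d=(2,-17) top-left  bias=+0
    (3,5)@(7, 11): e=[0,33,33] → ·  [on edge]
    (2,6)@(5, 13): e=[36,27,3] → #
    (3,6)@(7, 13): e=[4,25,37] → #
    (4,6)@(9, 13): e=[-28,23,71] → ·
    (2,7)@(5, 15): e=[40,19,7] → #
    (4,7)@(9, 15): e=[-24,15,75] → ·
    (2,8)@(5, 17): e=[44,11,11] → #
    (4,8)@(9, 17): e=[-20,7,79] → ·
    (2,9)@(5, 19): e=[48,3,15] → #
    (4,9)@(9, 19): e=[-16,-1,83] → ·
    (2,10)@(5, 21): e=[52,-5,19] → ·
    (3,10)@(7, 21): e=[20,-7,53] → ·
  covered (8 px):
    · · · · · ·
    · · · · · ·
    · · · · · ·
    · · · · · ·
    · · · · · ·
    · · · · · ·
    · · # # · ·
    · · # # · ·
    · · # # · ·
    · · # # · ·
    · · · · · ·
    · · · · · ·
T2:
  2·area = 12  (B↔C swapped to make it positive)
  edge (8, 14)→(2, 14): d=(-6,0) right/bottom  bias=-1
  edge (2, 14)→(2, 12): d=(0,-2) top-left  bias=+0
  edge (2, 12)→(8, 14): d=(6,2) right/bottom  bias=-1
    (1,6)@(3, 13): e=[6,2,4] → #
    (2,6)@(5, 13): e=[6,6,0] → ·  [on edge]
    (1,7)@(3, 15): e=[-6,2,16] → ·
    (5,7)@(11, 15): e=[-6,18,0] → ·  [on edge]
  covered (1 px):
    · · · · · ·
    · · · · · ·
    · · · · · ·
    · · · · · ·
    · · · · · ·
    · · · · · ·
    · # · · · ·
    · · · · · ·
    · · · · · ·
    · · · · · ·
    · · · · · ·
    · · · · · ·
T3:
  2·area = 72
  edge (4, 10)→(8, 16): d=(4,6) right/bottom  bias=-1
  edge (8, 16)→(0, 22): d=(-8,6) right/bottom  bias=-1
  edge (0, 22)→(4, 10): d=(4,-12) top-left  bias=+0
    (3,0)@(7, 1): e=[-54,126,0] → ·  [on edge]
    (2,3)@(5, 7): e=[-18,90,0] → ·  [on edge]
    (1,6)@(3, 13): e=[18,54,0] → #  [on edge]
    (2,6)@(5, 13): e=[6,42,24] → #
    (3,6)@(7, 13): e=[-6,30,48] → ·
    (1,7)@(3, 15): e=[26,38,8] → #
    (3,7)@(7, 15): e=[2,14,56] → #
    (4,7)@(9, 15): e=[-10,2,80] → ·
    (1,8)@(3, 17): e=[34,22,16] → #
    (3,8)@(7, 17): e=[10,-2,64] → ·
    (0,9)@(1, 19): e=[54,18,0] → #  [on edge]
    (2,9)@(5, 19): e=[30,-6,48] → ·
  covered (10 px):
    · · · · · ·
    · · · · · ·
    · · · · · ·
    · · · · · ·
    · · · · · ·
    · · · · · ·
    · # # · · ·
    · # # # · ·
    · # # · · ·
    # # · · · ·
    # · · · · ·
    · · · · · ·
T4:
  2·area = 53
  edge (2, 2)→(5, 4): d=(3,2) right/bottom  bias=-1
  edge (5, 4)→(4, 21): d=(-1,17) right/bottom  bias=-1
  edge (4, 21)→(2, 2): d=(-2,-19) top-left  bias=+0
    (1,1)@(3, 3): e=[1,35,17] → #
    (2,1)@(5, 3): e=[-3,1,55] → ·
    (1,2)@(3, 5): e=[7,33,13] → #
    (2,2)@(5, 5): e=[3,-1,51] → ·
    (1,3)@(3, 7): e=[13,31,9] → #
    (2,3)@(5, 7): e=[9,-3,47] → ·
    (1,4)@(3, 9): e=[19,29,5] → #
    (2,4)@(5, 9): e=[15,-5,43] → ·
    (1,5)@(3, 11): e=[25,27,1] → #
    (2,5)@(5, 11): e=[21,-7,39] → ·
    (1,6)@(3, 13): e=[31,25,-3] → ·
  covered (5 px):
    · · · · · ·
    · # · · · ·
    · # · · · ·
    · # · · · ·
    · # · · · ·
    · # · · · ·
    · · · · · ·
    · · · · · ·
    · · · · · ·
    · · · · · ·
    · · · · · ·
    · · · · · ·

Final: "outside"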